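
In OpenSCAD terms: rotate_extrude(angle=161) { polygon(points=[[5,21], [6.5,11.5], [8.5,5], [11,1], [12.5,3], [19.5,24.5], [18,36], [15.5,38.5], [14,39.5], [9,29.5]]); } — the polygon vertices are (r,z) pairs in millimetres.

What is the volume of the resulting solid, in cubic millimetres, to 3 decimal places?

Volume = 11235.296 mm³

Profile (r,z), 10 vertices: (5,21) (6.5,11.5) (8.5,5) (11,1) (12.5,3) (19.5,24.5) (18,36) (15.5,38.5) (14,39.5) (9,29.5)
edge 0: (5,21)→(6.5,11.5)  cross = 5·11.5 − 6.5·21 = -79.0000; (r_i+r_j)·cross = 11.5·-79.0000 = -908.5000
edge 1: (6.5,11.5)→(8.5,5)  cross = 6.5·5 − 8.5·11.5 = -65.2500; (r_i+r_j)·cross = 15·-65.2500 = -978.7500
edge 2: (8.5,5)→(11,1)  cross = 8.5·1 − 11·5 = -46.5000; (r_i+r_j)·cross = 19.5·-46.5000 = -906.7500
edge 3: (11,1)→(12.5,3)  cross = 11·3 − 12.5·1 = 20.5000; (r_i+r_j)·cross = 23.5·20.5000 = 481.7500
edge 4: (12.5,3)→(19.5,24.5)  cross = 12.5·24.5 − 19.5·3 = 247.7500; (r_i+r_j)·cross = 32·247.7500 = 7928.0000
edge 5: (19.5,24.5)→(18,36)  cross = 19.5·36 − 18·24.5 = 261.0000; (r_i+r_j)·cross = 37.5·261.0000 = 9787.5000
edge 6: (18,36)→(15.5,38.5)  cross = 18·38.5 − 15.5·36 = 135.0000; (r_i+r_j)·cross = 33.5·135.0000 = 4522.5000
edge 7: (15.5,38.5)→(14,39.5)  cross = 15.5·39.5 − 14·38.5 = 73.2500; (r_i+r_j)·cross = 29.5·73.2500 = 2160.8750
edge 8: (14,39.5)→(9,29.5)  cross = 14·29.5 − 9·39.5 = 57.5000; (r_i+r_j)·cross = 23·57.5000 = 1322.5000
edge 9: (9,29.5)→(5,21)  cross = 9·21 − 5·29.5 = 41.5000; (r_i+r_j)·cross = 14·41.5000 = 581.0000
Σcross = 645.7500 → A = |Σcross|/2 = 322.8750 mm²
Σ(r_i+r_j)·cross = 23990.1250 → first moment M = |Σ|/6 = 3998.3542
R_c = M/A = 3998.3542/322.8750 = 12.3836 mm
θ = 161° = 2.809980 rad
V = θ·R_c·A = 2.809980·12.3836·322.8750 = 11235.296 mm³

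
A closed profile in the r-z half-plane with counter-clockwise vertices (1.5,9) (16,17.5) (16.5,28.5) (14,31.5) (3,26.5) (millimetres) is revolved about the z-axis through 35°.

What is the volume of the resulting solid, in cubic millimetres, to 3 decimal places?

Profile (r,z), 5 vertices: (1.5,9) (16,17.5) (16.5,28.5) (14,31.5) (3,26.5)
edge 0: (1.5,9)→(16,17.5)  cross = 1.5·17.5 − 16·9 = -117.7500; (r_i+r_j)·cross = 17.5·-117.7500 = -2060.6250
edge 1: (16,17.5)→(16.5,28.5)  cross = 16·28.5 − 16.5·17.5 = 167.2500; (r_i+r_j)·cross = 32.5·167.2500 = 5435.6250
edge 2: (16.5,28.5)→(14,31.5)  cross = 16.5·31.5 − 14·28.5 = 120.7500; (r_i+r_j)·cross = 30.5·120.7500 = 3682.8750
edge 3: (14,31.5)→(3,26.5)  cross = 14·26.5 − 3·31.5 = 276.5000; (r_i+r_j)·cross = 17·276.5000 = 4700.5000
edge 4: (3,26.5)→(1.5,9)  cross = 3·9 − 1.5·26.5 = -12.7500; (r_i+r_j)·cross = 4.5·-12.7500 = -57.3750
Σcross = 434.0000 → A = |Σcross|/2 = 217.0000 mm²
Σ(r_i+r_j)·cross = 11701.0000 → first moment M = |Σ|/6 = 1950.1667
R_c = M/A = 1950.1667/217.0000 = 8.9869 mm
θ = 35° = 0.610865 rad
V = θ·R_c·A = 0.610865·8.9869·217.0000 = 1191.289 mm³

Volume = 1191.289 mm³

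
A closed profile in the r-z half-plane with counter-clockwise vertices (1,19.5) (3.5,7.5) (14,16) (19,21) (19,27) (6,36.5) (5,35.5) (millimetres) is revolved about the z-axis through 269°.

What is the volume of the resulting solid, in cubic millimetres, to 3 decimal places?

Profile (r,z), 7 vertices: (1,19.5) (3.5,7.5) (14,16) (19,21) (19,27) (6,36.5) (5,35.5)
edge 0: (1,19.5)→(3.5,7.5)  cross = 1·7.5 − 3.5·19.5 = -60.7500; (r_i+r_j)·cross = 4.5·-60.7500 = -273.3750
edge 1: (3.5,7.5)→(14,16)  cross = 3.5·16 − 14·7.5 = -49.0000; (r_i+r_j)·cross = 17.5·-49.0000 = -857.5000
edge 2: (14,16)→(19,21)  cross = 14·21 − 19·16 = -10.0000; (r_i+r_j)·cross = 33·-10.0000 = -330.0000
edge 3: (19,21)→(19,27)  cross = 19·27 − 19·21 = 114.0000; (r_i+r_j)·cross = 38·114.0000 = 4332.0000
edge 4: (19,27)→(6,36.5)  cross = 19·36.5 − 6·27 = 531.5000; (r_i+r_j)·cross = 25·531.5000 = 13287.5000
edge 5: (6,36.5)→(5,35.5)  cross = 6·35.5 − 5·36.5 = 30.5000; (r_i+r_j)·cross = 11·30.5000 = 335.5000
edge 6: (5,35.5)→(1,19.5)  cross = 5·19.5 − 1·35.5 = 62.0000; (r_i+r_j)·cross = 6·62.0000 = 372.0000
Σcross = 618.2500 → A = |Σcross|/2 = 309.1250 mm²
Σ(r_i+r_j)·cross = 16866.1250 → first moment M = |Σ|/6 = 2811.0208
R_c = M/A = 2811.0208/309.1250 = 9.0935 mm
θ = 269° = 4.694936 rad
V = θ·R_c·A = 4.694936·9.0935·309.1250 = 13197.562 mm³

Volume = 13197.562 mm³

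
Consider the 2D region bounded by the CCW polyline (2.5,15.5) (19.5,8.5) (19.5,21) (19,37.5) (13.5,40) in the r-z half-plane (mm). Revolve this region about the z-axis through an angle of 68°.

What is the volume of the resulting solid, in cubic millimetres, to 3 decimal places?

Volume = 5164.810 mm³

Profile (r,z), 5 vertices: (2.5,15.5) (19.5,8.5) (19.5,21) (19,37.5) (13.5,40)
edge 0: (2.5,15.5)→(19.5,8.5)  cross = 2.5·8.5 − 19.5·15.5 = -281.0000; (r_i+r_j)·cross = 22·-281.0000 = -6182.0000
edge 1: (19.5,8.5)→(19.5,21)  cross = 19.5·21 − 19.5·8.5 = 243.7500; (r_i+r_j)·cross = 39·243.7500 = 9506.2500
edge 2: (19.5,21)→(19,37.5)  cross = 19.5·37.5 − 19·21 = 332.2500; (r_i+r_j)·cross = 38.5·332.2500 = 12791.6250
edge 3: (19,37.5)→(13.5,40)  cross = 19·40 − 13.5·37.5 = 253.7500; (r_i+r_j)·cross = 32.5·253.7500 = 8246.8750
edge 4: (13.5,40)→(2.5,15.5)  cross = 13.5·15.5 − 2.5·40 = 109.2500; (r_i+r_j)·cross = 16·109.2500 = 1748.0000
Σcross = 658.0000 → A = |Σcross|/2 = 329.0000 mm²
Σ(r_i+r_j)·cross = 26110.7500 → first moment M = |Σ|/6 = 4351.7917
R_c = M/A = 4351.7917/329.0000 = 13.2273 mm
θ = 68° = 1.186824 rad
V = θ·R_c·A = 1.186824·13.2273·329.0000 = 5164.810 mm³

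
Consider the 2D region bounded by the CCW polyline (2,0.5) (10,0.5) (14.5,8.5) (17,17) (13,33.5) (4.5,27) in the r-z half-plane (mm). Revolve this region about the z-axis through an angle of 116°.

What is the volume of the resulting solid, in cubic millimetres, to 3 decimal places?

Profile (r,z), 6 vertices: (2,0.5) (10,0.5) (14.5,8.5) (17,17) (13,33.5) (4.5,27)
edge 0: (2,0.5)→(10,0.5)  cross = 2·0.5 − 10·0.5 = -4.0000; (r_i+r_j)·cross = 12·-4.0000 = -48.0000
edge 1: (10,0.5)→(14.5,8.5)  cross = 10·8.5 − 14.5·0.5 = 77.7500; (r_i+r_j)·cross = 24.5·77.7500 = 1904.8750
edge 2: (14.5,8.5)→(17,17)  cross = 14.5·17 − 17·8.5 = 102.0000; (r_i+r_j)·cross = 31.5·102.0000 = 3213.0000
edge 3: (17,17)→(13,33.5)  cross = 17·33.5 − 13·17 = 348.5000; (r_i+r_j)·cross = 30·348.5000 = 10455.0000
edge 4: (13,33.5)→(4.5,27)  cross = 13·27 − 4.5·33.5 = 200.2500; (r_i+r_j)·cross = 17.5·200.2500 = 3504.3750
edge 5: (4.5,27)→(2,0.5)  cross = 4.5·0.5 − 2·27 = -51.7500; (r_i+r_j)·cross = 6.5·-51.7500 = -336.3750
Σcross = 672.7500 → A = |Σcross|/2 = 336.3750 mm²
Σ(r_i+r_j)·cross = 18692.8750 → first moment M = |Σ|/6 = 3115.4792
R_c = M/A = 3115.4792/336.3750 = 9.2619 mm
θ = 116° = 2.024582 rad
V = θ·R_c·A = 2.024582·9.2619·336.3750 = 6307.543 mm³

Volume = 6307.543 mm³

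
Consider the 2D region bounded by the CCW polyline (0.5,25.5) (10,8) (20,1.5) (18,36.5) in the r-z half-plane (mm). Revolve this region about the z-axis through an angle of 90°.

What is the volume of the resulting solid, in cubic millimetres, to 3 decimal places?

Volume = 7299.589 mm³

Profile (r,z), 4 vertices: (0.5,25.5) (10,8) (20,1.5) (18,36.5)
edge 0: (0.5,25.5)→(10,8)  cross = 0.5·8 − 10·25.5 = -251.0000; (r_i+r_j)·cross = 10.5·-251.0000 = -2635.5000
edge 1: (10,8)→(20,1.5)  cross = 10·1.5 − 20·8 = -145.0000; (r_i+r_j)·cross = 30·-145.0000 = -4350.0000
edge 2: (20,1.5)→(18,36.5)  cross = 20·36.5 − 18·1.5 = 703.0000; (r_i+r_j)·cross = 38·703.0000 = 26714.0000
edge 3: (18,36.5)→(0.5,25.5)  cross = 18·25.5 − 0.5·36.5 = 440.7500; (r_i+r_j)·cross = 18.5·440.7500 = 8153.8750
Σcross = 747.7500 → A = |Σcross|/2 = 373.8750 mm²
Σ(r_i+r_j)·cross = 27882.3750 → first moment M = |Σ|/6 = 4647.0625
R_c = M/A = 4647.0625/373.8750 = 12.4295 mm
θ = 90° = 1.570796 rad
V = θ·R_c·A = 1.570796·12.4295·373.8750 = 7299.589 mm³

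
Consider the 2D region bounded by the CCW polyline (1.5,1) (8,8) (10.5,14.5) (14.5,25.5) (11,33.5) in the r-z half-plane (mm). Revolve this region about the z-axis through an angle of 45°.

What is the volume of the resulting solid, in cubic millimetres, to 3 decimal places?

Profile (r,z), 5 vertices: (1.5,1) (8,8) (10.5,14.5) (14.5,25.5) (11,33.5)
edge 0: (1.5,1)→(8,8)  cross = 1.5·8 − 8·1 = 4.0000; (r_i+r_j)·cross = 9.5·4.0000 = 38.0000
edge 1: (8,8)→(10.5,14.5)  cross = 8·14.5 − 10.5·8 = 32.0000; (r_i+r_j)·cross = 18.5·32.0000 = 592.0000
edge 2: (10.5,14.5)→(14.5,25.5)  cross = 10.5·25.5 − 14.5·14.5 = 57.5000; (r_i+r_j)·cross = 25·57.5000 = 1437.5000
edge 3: (14.5,25.5)→(11,33.5)  cross = 14.5·33.5 − 11·25.5 = 205.2500; (r_i+r_j)·cross = 25.5·205.2500 = 5233.8750
edge 4: (11,33.5)→(1.5,1)  cross = 11·1 − 1.5·33.5 = -39.2500; (r_i+r_j)·cross = 12.5·-39.2500 = -490.6250
Σcross = 259.5000 → A = |Σcross|/2 = 129.7500 mm²
Σ(r_i+r_j)·cross = 6810.7500 → first moment M = |Σ|/6 = 1135.1250
R_c = M/A = 1135.1250/129.7500 = 8.7486 mm
θ = 45° = 0.785398 rad
V = θ·R_c·A = 0.785398·8.7486·129.7500 = 891.525 mm³

Volume = 891.525 mm³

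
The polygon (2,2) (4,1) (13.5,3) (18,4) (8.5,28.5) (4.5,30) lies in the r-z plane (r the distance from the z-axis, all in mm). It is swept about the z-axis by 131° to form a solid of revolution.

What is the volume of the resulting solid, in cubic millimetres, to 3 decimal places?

Volume = 5314.884 mm³

Profile (r,z), 6 vertices: (2,2) (4,1) (13.5,3) (18,4) (8.5,28.5) (4.5,30)
edge 0: (2,2)→(4,1)  cross = 2·1 − 4·2 = -6.0000; (r_i+r_j)·cross = 6·-6.0000 = -36.0000
edge 1: (4,1)→(13.5,3)  cross = 4·3 − 13.5·1 = -1.5000; (r_i+r_j)·cross = 17.5·-1.5000 = -26.2500
edge 2: (13.5,3)→(18,4)  cross = 13.5·4 − 18·3 = 0.0000; (r_i+r_j)·cross = 31.5·0.0000 = 0.0000
edge 3: (18,4)→(8.5,28.5)  cross = 18·28.5 − 8.5·4 = 479.0000; (r_i+r_j)·cross = 26.5·479.0000 = 12693.5000
edge 4: (8.5,28.5)→(4.5,30)  cross = 8.5·30 − 4.5·28.5 = 126.7500; (r_i+r_j)·cross = 13·126.7500 = 1647.7500
edge 5: (4.5,30)→(2,2)  cross = 4.5·2 − 2·30 = -51.0000; (r_i+r_j)·cross = 6.5·-51.0000 = -331.5000
Σcross = 547.2500 → A = |Σcross|/2 = 273.6250 mm²
Σ(r_i+r_j)·cross = 13947.5000 → first moment M = |Σ|/6 = 2324.5833
R_c = M/A = 2324.5833/273.6250 = 8.4955 mm
θ = 131° = 2.286381 rad
V = θ·R_c·A = 2.286381·8.4955·273.6250 = 5314.884 mm³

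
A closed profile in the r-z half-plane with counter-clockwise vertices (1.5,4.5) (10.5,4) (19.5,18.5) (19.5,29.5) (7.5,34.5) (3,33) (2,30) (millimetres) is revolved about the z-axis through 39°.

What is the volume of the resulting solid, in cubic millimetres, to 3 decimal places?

Volume = 2842.343 mm³

Profile (r,z), 7 vertices: (1.5,4.5) (10.5,4) (19.5,18.5) (19.5,29.5) (7.5,34.5) (3,33) (2,30)
edge 0: (1.5,4.5)→(10.5,4)  cross = 1.5·4 − 10.5·4.5 = -41.2500; (r_i+r_j)·cross = 12·-41.2500 = -495.0000
edge 1: (10.5,4)→(19.5,18.5)  cross = 10.5·18.5 − 19.5·4 = 116.2500; (r_i+r_j)·cross = 30·116.2500 = 3487.5000
edge 2: (19.5,18.5)→(19.5,29.5)  cross = 19.5·29.5 − 19.5·18.5 = 214.5000; (r_i+r_j)·cross = 39·214.5000 = 8365.5000
edge 3: (19.5,29.5)→(7.5,34.5)  cross = 19.5·34.5 − 7.5·29.5 = 451.5000; (r_i+r_j)·cross = 27·451.5000 = 12190.5000
edge 4: (7.5,34.5)→(3,33)  cross = 7.5·33 − 3·34.5 = 144.0000; (r_i+r_j)·cross = 10.5·144.0000 = 1512.0000
edge 5: (3,33)→(2,30)  cross = 3·30 − 2·33 = 24.0000; (r_i+r_j)·cross = 5·24.0000 = 120.0000
edge 6: (2,30)→(1.5,4.5)  cross = 2·4.5 − 1.5·30 = -36.0000; (r_i+r_j)·cross = 3.5·-36.0000 = -126.0000
Σcross = 873.0000 → A = |Σcross|/2 = 436.5000 mm²
Σ(r_i+r_j)·cross = 25054.5000 → first moment M = |Σ|/6 = 4175.7500
R_c = M/A = 4175.7500/436.5000 = 9.5664 mm
θ = 39° = 0.680678 rad
V = θ·R_c·A = 0.680678·9.5664·436.5000 = 2842.343 mm³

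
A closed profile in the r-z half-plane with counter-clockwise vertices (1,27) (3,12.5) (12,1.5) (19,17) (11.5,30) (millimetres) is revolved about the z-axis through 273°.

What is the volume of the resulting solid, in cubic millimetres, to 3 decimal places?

Volume = 14224.761 mm³

Profile (r,z), 5 vertices: (1,27) (3,12.5) (12,1.5) (19,17) (11.5,30)
edge 0: (1,27)→(3,12.5)  cross = 1·12.5 − 3·27 = -68.5000; (r_i+r_j)·cross = 4·-68.5000 = -274.0000
edge 1: (3,12.5)→(12,1.5)  cross = 3·1.5 − 12·12.5 = -145.5000; (r_i+r_j)·cross = 15·-145.5000 = -2182.5000
edge 2: (12,1.5)→(19,17)  cross = 12·17 − 19·1.5 = 175.5000; (r_i+r_j)·cross = 31·175.5000 = 5440.5000
edge 3: (19,17)→(11.5,30)  cross = 19·30 − 11.5·17 = 374.5000; (r_i+r_j)·cross = 30.5·374.5000 = 11422.2500
edge 4: (11.5,30)→(1,27)  cross = 11.5·27 − 1·30 = 280.5000; (r_i+r_j)·cross = 12.5·280.5000 = 3506.2500
Σcross = 616.5000 → A = |Σcross|/2 = 308.2500 mm²
Σ(r_i+r_j)·cross = 17912.5000 → first moment M = |Σ|/6 = 2985.4167
R_c = M/A = 2985.4167/308.2500 = 9.6851 mm
θ = 273° = 4.764749 rad
V = θ·R_c·A = 4.764749·9.6851·308.2500 = 14224.761 mm³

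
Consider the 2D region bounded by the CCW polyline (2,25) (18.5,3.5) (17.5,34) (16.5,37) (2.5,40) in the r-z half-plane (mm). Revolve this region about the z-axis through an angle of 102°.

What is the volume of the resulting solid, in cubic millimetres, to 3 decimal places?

Profile (r,z), 5 vertices: (2,25) (18.5,3.5) (17.5,34) (16.5,37) (2.5,40)
edge 0: (2,25)→(18.5,3.5)  cross = 2·3.5 − 18.5·25 = -455.5000; (r_i+r_j)·cross = 20.5·-455.5000 = -9337.7500
edge 1: (18.5,3.5)→(17.5,34)  cross = 18.5·34 − 17.5·3.5 = 567.7500; (r_i+r_j)·cross = 36·567.7500 = 20439.0000
edge 2: (17.5,34)→(16.5,37)  cross = 17.5·37 − 16.5·34 = 86.5000; (r_i+r_j)·cross = 34·86.5000 = 2941.0000
edge 3: (16.5,37)→(2.5,40)  cross = 16.5·40 − 2.5·37 = 567.5000; (r_i+r_j)·cross = 19·567.5000 = 10782.5000
edge 4: (2.5,40)→(2,25)  cross = 2.5·25 − 2·40 = -17.5000; (r_i+r_j)·cross = 4.5·-17.5000 = -78.7500
Σcross = 748.7500 → A = |Σcross|/2 = 374.3750 mm²
Σ(r_i+r_j)·cross = 24746.0000 → first moment M = |Σ|/6 = 4124.3333
R_c = M/A = 4124.3333/374.3750 = 11.0166 mm
θ = 102° = 1.780236 rad
V = θ·R_c·A = 1.780236·11.0166·374.3750 = 7342.286 mm³

Volume = 7342.286 mm³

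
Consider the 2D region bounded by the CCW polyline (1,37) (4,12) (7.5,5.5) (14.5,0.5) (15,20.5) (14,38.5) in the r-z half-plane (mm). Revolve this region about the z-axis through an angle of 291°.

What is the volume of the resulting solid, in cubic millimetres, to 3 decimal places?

Volume = 17802.102 mm³

Profile (r,z), 6 vertices: (1,37) (4,12) (7.5,5.5) (14.5,0.5) (15,20.5) (14,38.5)
edge 0: (1,37)→(4,12)  cross = 1·12 − 4·37 = -136.0000; (r_i+r_j)·cross = 5·-136.0000 = -680.0000
edge 1: (4,12)→(7.5,5.5)  cross = 4·5.5 − 7.5·12 = -68.0000; (r_i+r_j)·cross = 11.5·-68.0000 = -782.0000
edge 2: (7.5,5.5)→(14.5,0.5)  cross = 7.5·0.5 − 14.5·5.5 = -76.0000; (r_i+r_j)·cross = 22·-76.0000 = -1672.0000
edge 3: (14.5,0.5)→(15,20.5)  cross = 14.5·20.5 − 15·0.5 = 289.7500; (r_i+r_j)·cross = 29.5·289.7500 = 8547.6250
edge 4: (15,20.5)→(14,38.5)  cross = 15·38.5 − 14·20.5 = 290.5000; (r_i+r_j)·cross = 29·290.5000 = 8424.5000
edge 5: (14,38.5)→(1,37)  cross = 14·37 − 1·38.5 = 479.5000; (r_i+r_j)·cross = 15·479.5000 = 7192.5000
Σcross = 779.7500 → A = |Σcross|/2 = 389.8750 mm²
Σ(r_i+r_j)·cross = 21030.6250 → first moment M = |Σ|/6 = 3505.1042
R_c = M/A = 3505.1042/389.8750 = 8.9903 mm
θ = 291° = 5.078908 rad
V = θ·R_c·A = 5.078908·8.9903·389.8750 = 17802.102 mm³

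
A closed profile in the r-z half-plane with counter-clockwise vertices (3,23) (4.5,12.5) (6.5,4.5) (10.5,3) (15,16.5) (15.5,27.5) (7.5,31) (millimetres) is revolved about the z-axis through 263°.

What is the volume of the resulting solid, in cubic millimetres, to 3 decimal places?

Profile (r,z), 7 vertices: (3,23) (4.5,12.5) (6.5,4.5) (10.5,3) (15,16.5) (15.5,27.5) (7.5,31)
edge 0: (3,23)→(4.5,12.5)  cross = 3·12.5 − 4.5·23 = -66.0000; (r_i+r_j)·cross = 7.5·-66.0000 = -495.0000
edge 1: (4.5,12.5)→(6.5,4.5)  cross = 4.5·4.5 − 6.5·12.5 = -61.0000; (r_i+r_j)·cross = 11·-61.0000 = -671.0000
edge 2: (6.5,4.5)→(10.5,3)  cross = 6.5·3 − 10.5·4.5 = -27.7500; (r_i+r_j)·cross = 17·-27.7500 = -471.7500
edge 3: (10.5,3)→(15,16.5)  cross = 10.5·16.5 − 15·3 = 128.2500; (r_i+r_j)·cross = 25.5·128.2500 = 3270.3750
edge 4: (15,16.5)→(15.5,27.5)  cross = 15·27.5 − 15.5·16.5 = 156.7500; (r_i+r_j)·cross = 30.5·156.7500 = 4780.8750
edge 5: (15.5,27.5)→(7.5,31)  cross = 15.5·31 − 7.5·27.5 = 274.2500; (r_i+r_j)·cross = 23·274.2500 = 6307.7500
edge 6: (7.5,31)→(3,23)  cross = 7.5·23 − 3·31 = 79.5000; (r_i+r_j)·cross = 10.5·79.5000 = 834.7500
Σcross = 484.0000 → A = |Σcross|/2 = 242.0000 mm²
Σ(r_i+r_j)·cross = 13556.0000 → first moment M = |Σ|/6 = 2259.3333
R_c = M/A = 2259.3333/242.0000 = 9.3361 mm
θ = 263° = 4.590216 rad
V = θ·R_c·A = 4.590216·9.3361·242.0000 = 10370.828 mm³

Volume = 10370.828 mm³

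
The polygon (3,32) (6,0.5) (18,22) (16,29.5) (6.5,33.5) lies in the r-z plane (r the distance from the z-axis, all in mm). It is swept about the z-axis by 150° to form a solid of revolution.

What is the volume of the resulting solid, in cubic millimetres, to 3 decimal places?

Volume = 7020.751 mm³

Profile (r,z), 5 vertices: (3,32) (6,0.5) (18,22) (16,29.5) (6.5,33.5)
edge 0: (3,32)→(6,0.5)  cross = 3·0.5 − 6·32 = -190.5000; (r_i+r_j)·cross = 9·-190.5000 = -1714.5000
edge 1: (6,0.5)→(18,22)  cross = 6·22 − 18·0.5 = 123.0000; (r_i+r_j)·cross = 24·123.0000 = 2952.0000
edge 2: (18,22)→(16,29.5)  cross = 18·29.5 − 16·22 = 179.0000; (r_i+r_j)·cross = 34·179.0000 = 6086.0000
edge 3: (16,29.5)→(6.5,33.5)  cross = 16·33.5 − 6.5·29.5 = 344.2500; (r_i+r_j)·cross = 22.5·344.2500 = 7745.6250
edge 4: (6.5,33.5)→(3,32)  cross = 6.5·32 − 3·33.5 = 107.5000; (r_i+r_j)·cross = 9.5·107.5000 = 1021.2500
Σcross = 563.2500 → A = |Σcross|/2 = 281.6250 mm²
Σ(r_i+r_j)·cross = 16090.3750 → first moment M = |Σ|/6 = 2681.7292
R_c = M/A = 2681.7292/281.6250 = 9.5223 mm
θ = 150° = 2.617994 rad
V = θ·R_c·A = 2.617994·9.5223·281.6250 = 7020.751 mm³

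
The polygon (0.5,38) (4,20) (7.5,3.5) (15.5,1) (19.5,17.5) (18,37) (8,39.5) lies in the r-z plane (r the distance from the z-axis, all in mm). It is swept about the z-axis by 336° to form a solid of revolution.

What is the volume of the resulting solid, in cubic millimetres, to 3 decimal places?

Volume = 33214.331 mm³

Profile (r,z), 7 vertices: (0.5,38) (4,20) (7.5,3.5) (15.5,1) (19.5,17.5) (18,37) (8,39.5)
edge 0: (0.5,38)→(4,20)  cross = 0.5·20 − 4·38 = -142.0000; (r_i+r_j)·cross = 4.5·-142.0000 = -639.0000
edge 1: (4,20)→(7.5,3.5)  cross = 4·3.5 − 7.5·20 = -136.0000; (r_i+r_j)·cross = 11.5·-136.0000 = -1564.0000
edge 2: (7.5,3.5)→(15.5,1)  cross = 7.5·1 − 15.5·3.5 = -46.7500; (r_i+r_j)·cross = 23·-46.7500 = -1075.2500
edge 3: (15.5,1)→(19.5,17.5)  cross = 15.5·17.5 − 19.5·1 = 251.7500; (r_i+r_j)·cross = 35·251.7500 = 8811.2500
edge 4: (19.5,17.5)→(18,37)  cross = 19.5·37 − 18·17.5 = 406.5000; (r_i+r_j)·cross = 37.5·406.5000 = 15243.7500
edge 5: (18,37)→(8,39.5)  cross = 18·39.5 − 8·37 = 415.0000; (r_i+r_j)·cross = 26·415.0000 = 10790.0000
edge 6: (8,39.5)→(0.5,38)  cross = 8·38 − 0.5·39.5 = 284.2500; (r_i+r_j)·cross = 8.5·284.2500 = 2416.1250
Σcross = 1032.7500 → A = |Σcross|/2 = 516.3750 mm²
Σ(r_i+r_j)·cross = 33982.8750 → first moment M = |Σ|/6 = 5663.8125
R_c = M/A = 5663.8125/516.3750 = 10.9684 mm
θ = 336° = 5.864306 rad
V = θ·R_c·A = 5.864306·10.9684·516.3750 = 33214.331 mm³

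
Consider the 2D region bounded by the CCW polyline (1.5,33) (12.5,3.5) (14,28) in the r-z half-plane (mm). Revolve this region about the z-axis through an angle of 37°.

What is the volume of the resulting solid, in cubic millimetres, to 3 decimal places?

Profile (r,z), 3 vertices: (1.5,33) (12.5,3.5) (14,28)
edge 0: (1.5,33)→(12.5,3.5)  cross = 1.5·3.5 − 12.5·33 = -407.2500; (r_i+r_j)·cross = 14·-407.2500 = -5701.5000
edge 1: (12.5,3.5)→(14,28)  cross = 12.5·28 − 14·3.5 = 301.0000; (r_i+r_j)·cross = 26.5·301.0000 = 7976.5000
edge 2: (14,28)→(1.5,33)  cross = 14·33 − 1.5·28 = 420.0000; (r_i+r_j)·cross = 15.5·420.0000 = 6510.0000
Σcross = 313.7500 → A = |Σcross|/2 = 156.8750 mm²
Σ(r_i+r_j)·cross = 8785.0000 → first moment M = |Σ|/6 = 1464.1667
R_c = M/A = 1464.1667/156.8750 = 9.3333 mm
θ = 37° = 0.645772 rad
V = θ·R_c·A = 0.645772·9.3333·156.8750 = 945.518 mm³

Volume = 945.518 mm³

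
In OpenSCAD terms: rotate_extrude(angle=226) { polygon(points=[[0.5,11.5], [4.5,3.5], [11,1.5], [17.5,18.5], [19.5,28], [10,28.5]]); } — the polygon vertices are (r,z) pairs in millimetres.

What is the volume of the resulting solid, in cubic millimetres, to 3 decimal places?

Profile (r,z), 6 vertices: (0.5,11.5) (4.5,3.5) (11,1.5) (17.5,18.5) (19.5,28) (10,28.5)
edge 0: (0.5,11.5)→(4.5,3.5)  cross = 0.5·3.5 − 4.5·11.5 = -50.0000; (r_i+r_j)·cross = 5·-50.0000 = -250.0000
edge 1: (4.5,3.5)→(11,1.5)  cross = 4.5·1.5 − 11·3.5 = -31.7500; (r_i+r_j)·cross = 15.5·-31.7500 = -492.1250
edge 2: (11,1.5)→(17.5,18.5)  cross = 11·18.5 − 17.5·1.5 = 177.2500; (r_i+r_j)·cross = 28.5·177.2500 = 5051.6250
edge 3: (17.5,18.5)→(19.5,28)  cross = 17.5·28 − 19.5·18.5 = 129.2500; (r_i+r_j)·cross = 37·129.2500 = 4782.2500
edge 4: (19.5,28)→(10,28.5)  cross = 19.5·28.5 − 10·28 = 275.7500; (r_i+r_j)·cross = 29.5·275.7500 = 8134.6250
edge 5: (10,28.5)→(0.5,11.5)  cross = 10·11.5 − 0.5·28.5 = 100.7500; (r_i+r_j)·cross = 10.5·100.7500 = 1057.8750
Σcross = 601.2500 → A = |Σcross|/2 = 300.6250 mm²
Σ(r_i+r_j)·cross = 18284.2500 → first moment M = |Σ|/6 = 3047.3750
R_c = M/A = 3047.3750/300.6250 = 10.1368 mm
θ = 226° = 3.944444 rad
V = θ·R_c·A = 3.944444·10.1368·300.6250 = 12020.200 mm³

Volume = 12020.200 mm³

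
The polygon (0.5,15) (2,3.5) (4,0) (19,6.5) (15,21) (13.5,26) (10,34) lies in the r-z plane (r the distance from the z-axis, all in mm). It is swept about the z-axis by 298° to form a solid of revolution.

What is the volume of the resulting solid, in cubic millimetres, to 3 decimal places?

Volume = 17165.843 mm³

Profile (r,z), 7 vertices: (0.5,15) (2,3.5) (4,0) (19,6.5) (15,21) (13.5,26) (10,34)
edge 0: (0.5,15)→(2,3.5)  cross = 0.5·3.5 − 2·15 = -28.2500; (r_i+r_j)·cross = 2.5·-28.2500 = -70.6250
edge 1: (2,3.5)→(4,0)  cross = 2·0 − 4·3.5 = -14.0000; (r_i+r_j)·cross = 6·-14.0000 = -84.0000
edge 2: (4,0)→(19,6.5)  cross = 4·6.5 − 19·0 = 26.0000; (r_i+r_j)·cross = 23·26.0000 = 598.0000
edge 3: (19,6.5)→(15,21)  cross = 19·21 − 15·6.5 = 301.5000; (r_i+r_j)·cross = 34·301.5000 = 10251.0000
edge 4: (15,21)→(13.5,26)  cross = 15·26 − 13.5·21 = 106.5000; (r_i+r_j)·cross = 28.5·106.5000 = 3035.2500
edge 5: (13.5,26)→(10,34)  cross = 13.5·34 − 10·26 = 199.0000; (r_i+r_j)·cross = 23.5·199.0000 = 4676.5000
edge 6: (10,34)→(0.5,15)  cross = 10·15 − 0.5·34 = 133.0000; (r_i+r_j)·cross = 10.5·133.0000 = 1396.5000
Σcross = 723.7500 → A = |Σcross|/2 = 361.8750 mm²
Σ(r_i+r_j)·cross = 19802.6250 → first moment M = |Σ|/6 = 3300.4375
R_c = M/A = 3300.4375/361.8750 = 9.1204 mm
θ = 298° = 5.201081 rad
V = θ·R_c·A = 5.201081·9.1204·361.8750 = 17165.843 mm³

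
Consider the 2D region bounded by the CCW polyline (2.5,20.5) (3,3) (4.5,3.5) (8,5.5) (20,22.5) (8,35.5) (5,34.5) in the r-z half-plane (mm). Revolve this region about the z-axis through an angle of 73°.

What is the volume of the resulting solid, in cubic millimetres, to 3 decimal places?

Volume = 3788.773 mm³

Profile (r,z), 7 vertices: (2.5,20.5) (3,3) (4.5,3.5) (8,5.5) (20,22.5) (8,35.5) (5,34.5)
edge 0: (2.5,20.5)→(3,3)  cross = 2.5·3 − 3·20.5 = -54.0000; (r_i+r_j)·cross = 5.5·-54.0000 = -297.0000
edge 1: (3,3)→(4.5,3.5)  cross = 3·3.5 − 4.5·3 = -3.0000; (r_i+r_j)·cross = 7.5·-3.0000 = -22.5000
edge 2: (4.5,3.5)→(8,5.5)  cross = 4.5·5.5 − 8·3.5 = -3.2500; (r_i+r_j)·cross = 12.5·-3.2500 = -40.6250
edge 3: (8,5.5)→(20,22.5)  cross = 8·22.5 − 20·5.5 = 70.0000; (r_i+r_j)·cross = 28·70.0000 = 1960.0000
edge 4: (20,22.5)→(8,35.5)  cross = 20·35.5 − 8·22.5 = 530.0000; (r_i+r_j)·cross = 28·530.0000 = 14840.0000
edge 5: (8,35.5)→(5,34.5)  cross = 8·34.5 − 5·35.5 = 98.5000; (r_i+r_j)·cross = 13·98.5000 = 1280.5000
edge 6: (5,34.5)→(2.5,20.5)  cross = 5·20.5 − 2.5·34.5 = 16.2500; (r_i+r_j)·cross = 7.5·16.2500 = 121.8750
Σcross = 654.5000 → A = |Σcross|/2 = 327.2500 mm²
Σ(r_i+r_j)·cross = 17842.2500 → first moment M = |Σ|/6 = 2973.7083
R_c = M/A = 2973.7083/327.2500 = 9.0870 mm
θ = 73° = 1.274090 rad
V = θ·R_c·A = 1.274090·9.0870·327.2500 = 3788.773 mm³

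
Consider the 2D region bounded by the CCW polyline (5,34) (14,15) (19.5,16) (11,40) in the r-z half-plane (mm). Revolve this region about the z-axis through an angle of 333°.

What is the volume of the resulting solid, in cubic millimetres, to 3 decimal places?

Volume = 10938.325 mm³

Profile (r,z), 4 vertices: (5,34) (14,15) (19.5,16) (11,40)
edge 0: (5,34)→(14,15)  cross = 5·15 − 14·34 = -401.0000; (r_i+r_j)·cross = 19·-401.0000 = -7619.0000
edge 1: (14,15)→(19.5,16)  cross = 14·16 − 19.5·15 = -68.5000; (r_i+r_j)·cross = 33.5·-68.5000 = -2294.7500
edge 2: (19.5,16)→(11,40)  cross = 19.5·40 − 11·16 = 604.0000; (r_i+r_j)·cross = 30.5·604.0000 = 18422.0000
edge 3: (11,40)→(5,34)  cross = 11·34 − 5·40 = 174.0000; (r_i+r_j)·cross = 16·174.0000 = 2784.0000
Σcross = 308.5000 → A = |Σcross|/2 = 154.2500 mm²
Σ(r_i+r_j)·cross = 11292.2500 → first moment M = |Σ|/6 = 1882.0417
R_c = M/A = 1882.0417/154.2500 = 12.2012 mm
θ = 333° = 5.811946 rad
V = θ·R_c·A = 5.811946·12.2012·154.2500 = 10938.325 mm³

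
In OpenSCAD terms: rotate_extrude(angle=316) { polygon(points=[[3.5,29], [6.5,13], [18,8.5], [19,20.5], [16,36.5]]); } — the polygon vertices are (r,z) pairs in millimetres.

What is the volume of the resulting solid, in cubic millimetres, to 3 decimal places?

Profile (r,z), 5 vertices: (3.5,29) (6.5,13) (18,8.5) (19,20.5) (16,36.5)
edge 0: (3.5,29)→(6.5,13)  cross = 3.5·13 − 6.5·29 = -143.0000; (r_i+r_j)·cross = 10·-143.0000 = -1430.0000
edge 1: (6.5,13)→(18,8.5)  cross = 6.5·8.5 − 18·13 = -178.7500; (r_i+r_j)·cross = 24.5·-178.7500 = -4379.3750
edge 2: (18,8.5)→(19,20.5)  cross = 18·20.5 − 19·8.5 = 207.5000; (r_i+r_j)·cross = 37·207.5000 = 7677.5000
edge 3: (19,20.5)→(16,36.5)  cross = 19·36.5 − 16·20.5 = 365.5000; (r_i+r_j)·cross = 35·365.5000 = 12792.5000
edge 4: (16,36.5)→(3.5,29)  cross = 16·29 − 3.5·36.5 = 336.2500; (r_i+r_j)·cross = 19.5·336.2500 = 6556.8750
Σcross = 587.5000 → A = |Σcross|/2 = 293.7500 mm²
Σ(r_i+r_j)·cross = 21217.5000 → first moment M = |Σ|/6 = 3536.2500
R_c = M/A = 3536.2500/293.7500 = 12.0383 mm
θ = 316° = 5.515240 rad
V = θ·R_c·A = 5.515240·12.0383·293.7500 = 19503.269 mm³

Volume = 19503.269 mm³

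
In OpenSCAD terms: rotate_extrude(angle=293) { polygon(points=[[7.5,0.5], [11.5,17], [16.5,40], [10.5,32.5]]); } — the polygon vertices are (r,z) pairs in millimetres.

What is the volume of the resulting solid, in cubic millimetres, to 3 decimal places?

Volume = 5271.491 mm³

Profile (r,z), 4 vertices: (7.5,0.5) (11.5,17) (16.5,40) (10.5,32.5)
edge 0: (7.5,0.5)→(11.5,17)  cross = 7.5·17 − 11.5·0.5 = 121.7500; (r_i+r_j)·cross = 19·121.7500 = 2313.2500
edge 1: (11.5,17)→(16.5,40)  cross = 11.5·40 − 16.5·17 = 179.5000; (r_i+r_j)·cross = 28·179.5000 = 5026.0000
edge 2: (16.5,40)→(10.5,32.5)  cross = 16.5·32.5 − 10.5·40 = 116.2500; (r_i+r_j)·cross = 27·116.2500 = 3138.7500
edge 3: (10.5,32.5)→(7.5,0.5)  cross = 10.5·0.5 − 7.5·32.5 = -238.5000; (r_i+r_j)·cross = 18·-238.5000 = -4293.0000
Σcross = 179.0000 → A = |Σcross|/2 = 89.5000 mm²
Σ(r_i+r_j)·cross = 6185.0000 → first moment M = |Σ|/6 = 1030.8333
R_c = M/A = 1030.8333/89.5000 = 11.5177 mm
θ = 293° = 5.113815 rad
V = θ·R_c·A = 5.113815·11.5177·89.5000 = 5271.491 mm³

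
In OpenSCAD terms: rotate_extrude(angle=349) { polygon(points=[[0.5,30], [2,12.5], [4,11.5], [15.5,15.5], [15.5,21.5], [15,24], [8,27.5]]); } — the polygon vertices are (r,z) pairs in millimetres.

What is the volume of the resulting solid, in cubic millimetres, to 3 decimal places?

Profile (r,z), 7 vertices: (0.5,30) (2,12.5) (4,11.5) (15.5,15.5) (15.5,21.5) (15,24) (8,27.5)
edge 0: (0.5,30)→(2,12.5)  cross = 0.5·12.5 − 2·30 = -53.7500; (r_i+r_j)·cross = 2.5·-53.7500 = -134.3750
edge 1: (2,12.5)→(4,11.5)  cross = 2·11.5 − 4·12.5 = -27.0000; (r_i+r_j)·cross = 6·-27.0000 = -162.0000
edge 2: (4,11.5)→(15.5,15.5)  cross = 4·15.5 − 15.5·11.5 = -116.2500; (r_i+r_j)·cross = 19.5·-116.2500 = -2266.8750
edge 3: (15.5,15.5)→(15.5,21.5)  cross = 15.5·21.5 − 15.5·15.5 = 93.0000; (r_i+r_j)·cross = 31·93.0000 = 2883.0000
edge 4: (15.5,21.5)→(15,24)  cross = 15.5·24 − 15·21.5 = 49.5000; (r_i+r_j)·cross = 30.5·49.5000 = 1509.7500
edge 5: (15,24)→(8,27.5)  cross = 15·27.5 − 8·24 = 220.5000; (r_i+r_j)·cross = 23·220.5000 = 5071.5000
edge 6: (8,27.5)→(0.5,30)  cross = 8·30 − 0.5·27.5 = 226.2500; (r_i+r_j)·cross = 8.5·226.2500 = 1923.1250
Σcross = 392.2500 → A = |Σcross|/2 = 196.1250 mm²
Σ(r_i+r_j)·cross = 8824.1250 → first moment M = |Σ|/6 = 1470.6875
R_c = M/A = 1470.6875/196.1250 = 7.4987 mm
θ = 349° = 6.091199 rad
V = θ·R_c·A = 6.091199·7.4987·196.1250 = 8958.250 mm³

Volume = 8958.250 mm³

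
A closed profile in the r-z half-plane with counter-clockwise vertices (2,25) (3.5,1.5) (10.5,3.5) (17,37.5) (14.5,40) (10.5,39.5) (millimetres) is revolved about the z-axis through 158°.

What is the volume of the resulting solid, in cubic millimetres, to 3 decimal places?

Volume = 8770.381 mm³

Profile (r,z), 6 vertices: (2,25) (3.5,1.5) (10.5,3.5) (17,37.5) (14.5,40) (10.5,39.5)
edge 0: (2,25)→(3.5,1.5)  cross = 2·1.5 − 3.5·25 = -84.5000; (r_i+r_j)·cross = 5.5·-84.5000 = -464.7500
edge 1: (3.5,1.5)→(10.5,3.5)  cross = 3.5·3.5 − 10.5·1.5 = -3.5000; (r_i+r_j)·cross = 14·-3.5000 = -49.0000
edge 2: (10.5,3.5)→(17,37.5)  cross = 10.5·37.5 − 17·3.5 = 334.2500; (r_i+r_j)·cross = 27.5·334.2500 = 9191.8750
edge 3: (17,37.5)→(14.5,40)  cross = 17·40 − 14.5·37.5 = 136.2500; (r_i+r_j)·cross = 31.5·136.2500 = 4291.8750
edge 4: (14.5,40)→(10.5,39.5)  cross = 14.5·39.5 − 10.5·40 = 152.7500; (r_i+r_j)·cross = 25·152.7500 = 3818.7500
edge 5: (10.5,39.5)→(2,25)  cross = 10.5·25 − 2·39.5 = 183.5000; (r_i+r_j)·cross = 12.5·183.5000 = 2293.7500
Σcross = 718.7500 → A = |Σcross|/2 = 359.3750 mm²
Σ(r_i+r_j)·cross = 19082.5000 → first moment M = |Σ|/6 = 3180.4167
R_c = M/A = 3180.4167/359.3750 = 8.8499 mm
θ = 158° = 2.757620 rad
V = θ·R_c·A = 2.757620·8.8499·359.3750 = 8770.381 mm³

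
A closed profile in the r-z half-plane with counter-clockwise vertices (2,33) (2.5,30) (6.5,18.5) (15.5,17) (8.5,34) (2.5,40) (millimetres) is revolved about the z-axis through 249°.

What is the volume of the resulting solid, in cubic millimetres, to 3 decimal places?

Volume = 4837.496 mm³

Profile (r,z), 6 vertices: (2,33) (2.5,30) (6.5,18.5) (15.5,17) (8.5,34) (2.5,40)
edge 0: (2,33)→(2.5,30)  cross = 2·30 − 2.5·33 = -22.5000; (r_i+r_j)·cross = 4.5·-22.5000 = -101.2500
edge 1: (2.5,30)→(6.5,18.5)  cross = 2.5·18.5 − 6.5·30 = -148.7500; (r_i+r_j)·cross = 9·-148.7500 = -1338.7500
edge 2: (6.5,18.5)→(15.5,17)  cross = 6.5·17 − 15.5·18.5 = -176.2500; (r_i+r_j)·cross = 22·-176.2500 = -3877.5000
edge 3: (15.5,17)→(8.5,34)  cross = 15.5·34 − 8.5·17 = 382.5000; (r_i+r_j)·cross = 24·382.5000 = 9180.0000
edge 4: (8.5,34)→(2.5,40)  cross = 8.5·40 − 2.5·34 = 255.0000; (r_i+r_j)·cross = 11·255.0000 = 2805.0000
edge 5: (2.5,40)→(2,33)  cross = 2.5·33 − 2·40 = 2.5000; (r_i+r_j)·cross = 4.5·2.5000 = 11.2500
Σcross = 292.5000 → A = |Σcross|/2 = 146.2500 mm²
Σ(r_i+r_j)·cross = 6678.7500 → first moment M = |Σ|/6 = 1113.1250
R_c = M/A = 1113.1250/146.2500 = 7.6111 mm
θ = 249° = 4.345870 rad
V = θ·R_c·A = 4.345870·7.6111·146.2500 = 4837.496 mm³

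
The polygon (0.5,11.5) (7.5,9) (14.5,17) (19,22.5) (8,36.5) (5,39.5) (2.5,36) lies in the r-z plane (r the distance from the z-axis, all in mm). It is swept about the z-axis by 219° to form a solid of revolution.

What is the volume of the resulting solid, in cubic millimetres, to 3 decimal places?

Volume = 9957.335 mm³

Profile (r,z), 7 vertices: (0.5,11.5) (7.5,9) (14.5,17) (19,22.5) (8,36.5) (5,39.5) (2.5,36)
edge 0: (0.5,11.5)→(7.5,9)  cross = 0.5·9 − 7.5·11.5 = -81.7500; (r_i+r_j)·cross = 8·-81.7500 = -654.0000
edge 1: (7.5,9)→(14.5,17)  cross = 7.5·17 − 14.5·9 = -3.0000; (r_i+r_j)·cross = 22·-3.0000 = -66.0000
edge 2: (14.5,17)→(19,22.5)  cross = 14.5·22.5 − 19·17 = 3.2500; (r_i+r_j)·cross = 33.5·3.2500 = 108.8750
edge 3: (19,22.5)→(8,36.5)  cross = 19·36.5 − 8·22.5 = 513.5000; (r_i+r_j)·cross = 27·513.5000 = 13864.5000
edge 4: (8,36.5)→(5,39.5)  cross = 8·39.5 − 5·36.5 = 133.5000; (r_i+r_j)·cross = 13·133.5000 = 1735.5000
edge 5: (5,39.5)→(2.5,36)  cross = 5·36 − 2.5·39.5 = 81.2500; (r_i+r_j)·cross = 7.5·81.2500 = 609.3750
edge 6: (2.5,36)→(0.5,11.5)  cross = 2.5·11.5 − 0.5·36 = 10.7500; (r_i+r_j)·cross = 3·10.7500 = 32.2500
Σcross = 657.5000 → A = |Σcross|/2 = 328.7500 mm²
Σ(r_i+r_j)·cross = 15630.5000 → first moment M = |Σ|/6 = 2605.0833
R_c = M/A = 2605.0833/328.7500 = 7.9242 mm
θ = 219° = 3.822271 rad
V = θ·R_c·A = 3.822271·7.9242·328.7500 = 9957.335 mm³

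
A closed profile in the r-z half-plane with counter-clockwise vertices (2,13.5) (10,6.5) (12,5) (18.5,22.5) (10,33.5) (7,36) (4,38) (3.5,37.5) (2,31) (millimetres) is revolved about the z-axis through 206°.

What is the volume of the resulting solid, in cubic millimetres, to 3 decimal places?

Profile (r,z), 9 vertices: (2,13.5) (10,6.5) (12,5) (18.5,22.5) (10,33.5) (7,36) (4,38) (3.5,37.5) (2,31)
edge 0: (2,13.5)→(10,6.5)  cross = 2·6.5 − 10·13.5 = -122.0000; (r_i+r_j)·cross = 12·-122.0000 = -1464.0000
edge 1: (10,6.5)→(12,5)  cross = 10·5 − 12·6.5 = -28.0000; (r_i+r_j)·cross = 22·-28.0000 = -616.0000
edge 2: (12,5)→(18.5,22.5)  cross = 12·22.5 − 18.5·5 = 177.5000; (r_i+r_j)·cross = 30.5·177.5000 = 5413.7500
edge 3: (18.5,22.5)→(10,33.5)  cross = 18.5·33.5 − 10·22.5 = 394.7500; (r_i+r_j)·cross = 28.5·394.7500 = 11250.3750
edge 4: (10,33.5)→(7,36)  cross = 10·36 − 7·33.5 = 125.5000; (r_i+r_j)·cross = 17·125.5000 = 2133.5000
edge 5: (7,36)→(4,38)  cross = 7·38 − 4·36 = 122.0000; (r_i+r_j)·cross = 11·122.0000 = 1342.0000
edge 6: (4,38)→(3.5,37.5)  cross = 4·37.5 − 3.5·38 = 17.0000; (r_i+r_j)·cross = 7.5·17.0000 = 127.5000
edge 7: (3.5,37.5)→(2,31)  cross = 3.5·31 − 2·37.5 = 33.5000; (r_i+r_j)·cross = 5.5·33.5000 = 184.2500
edge 8: (2,31)→(2,13.5)  cross = 2·13.5 − 2·31 = -35.0000; (r_i+r_j)·cross = 4·-35.0000 = -140.0000
Σcross = 685.2500 → A = |Σcross|/2 = 342.6250 mm²
Σ(r_i+r_j)·cross = 18231.3750 → first moment M = |Σ|/6 = 3038.5625
R_c = M/A = 3038.5625/342.6250 = 8.8685 mm
θ = 206° = 3.595378 rad
V = θ·R_c·A = 3.595378·8.8685·342.6250 = 10924.782 mm³

Volume = 10924.782 mm³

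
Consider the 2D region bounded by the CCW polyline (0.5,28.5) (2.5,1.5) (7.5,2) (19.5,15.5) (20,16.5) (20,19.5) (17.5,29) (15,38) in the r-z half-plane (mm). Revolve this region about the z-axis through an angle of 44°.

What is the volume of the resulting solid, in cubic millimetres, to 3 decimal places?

Volume = 3511.524 mm³

Profile (r,z), 8 vertices: (0.5,28.5) (2.5,1.5) (7.5,2) (19.5,15.5) (20,16.5) (20,19.5) (17.5,29) (15,38)
edge 0: (0.5,28.5)→(2.5,1.5)  cross = 0.5·1.5 − 2.5·28.5 = -70.5000; (r_i+r_j)·cross = 3·-70.5000 = -211.5000
edge 1: (2.5,1.5)→(7.5,2)  cross = 2.5·2 − 7.5·1.5 = -6.2500; (r_i+r_j)·cross = 10·-6.2500 = -62.5000
edge 2: (7.5,2)→(19.5,15.5)  cross = 7.5·15.5 − 19.5·2 = 77.2500; (r_i+r_j)·cross = 27·77.2500 = 2085.7500
edge 3: (19.5,15.5)→(20,16.5)  cross = 19.5·16.5 − 20·15.5 = 11.7500; (r_i+r_j)·cross = 39.5·11.7500 = 464.1250
edge 4: (20,16.5)→(20,19.5)  cross = 20·19.5 − 20·16.5 = 60.0000; (r_i+r_j)·cross = 40·60.0000 = 2400.0000
edge 5: (20,19.5)→(17.5,29)  cross = 20·29 − 17.5·19.5 = 238.7500; (r_i+r_j)·cross = 37.5·238.7500 = 8953.1250
edge 6: (17.5,29)→(15,38)  cross = 17.5·38 − 15·29 = 230.0000; (r_i+r_j)·cross = 32.5·230.0000 = 7475.0000
edge 7: (15,38)→(0.5,28.5)  cross = 15·28.5 − 0.5·38 = 408.5000; (r_i+r_j)·cross = 15.5·408.5000 = 6331.7500
Σcross = 949.5000 → A = |Σcross|/2 = 474.7500 mm²
Σ(r_i+r_j)·cross = 27435.7500 → first moment M = |Σ|/6 = 4572.6250
R_c = M/A = 4572.6250/474.7500 = 9.6316 mm
θ = 44° = 0.767945 rad
V = θ·R_c·A = 0.767945·9.6316·474.7500 = 3511.524 mm³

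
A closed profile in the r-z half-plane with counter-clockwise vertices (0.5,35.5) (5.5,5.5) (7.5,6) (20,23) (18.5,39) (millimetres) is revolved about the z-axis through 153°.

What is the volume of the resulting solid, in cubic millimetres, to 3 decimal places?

Volume = 11543.717 mm³

Profile (r,z), 5 vertices: (0.5,35.5) (5.5,5.5) (7.5,6) (20,23) (18.5,39)
edge 0: (0.5,35.5)→(5.5,5.5)  cross = 0.5·5.5 − 5.5·35.5 = -192.5000; (r_i+r_j)·cross = 6·-192.5000 = -1155.0000
edge 1: (5.5,5.5)→(7.5,6)  cross = 5.5·6 − 7.5·5.5 = -8.2500; (r_i+r_j)·cross = 13·-8.2500 = -107.2500
edge 2: (7.5,6)→(20,23)  cross = 7.5·23 − 20·6 = 52.5000; (r_i+r_j)·cross = 27.5·52.5000 = 1443.7500
edge 3: (20,23)→(18.5,39)  cross = 20·39 − 18.5·23 = 354.5000; (r_i+r_j)·cross = 38.5·354.5000 = 13648.2500
edge 4: (18.5,39)→(0.5,35.5)  cross = 18.5·35.5 − 0.5·39 = 637.2500; (r_i+r_j)·cross = 19·637.2500 = 12107.7500
Σcross = 843.5000 → A = |Σcross|/2 = 421.7500 mm²
Σ(r_i+r_j)·cross = 25937.5000 → first moment M = |Σ|/6 = 4322.9167
R_c = M/A = 4322.9167/421.7500 = 10.2500 mm
θ = 153° = 2.670354 rad
V = θ·R_c·A = 2.670354·10.2500·421.7500 = 11543.717 mm³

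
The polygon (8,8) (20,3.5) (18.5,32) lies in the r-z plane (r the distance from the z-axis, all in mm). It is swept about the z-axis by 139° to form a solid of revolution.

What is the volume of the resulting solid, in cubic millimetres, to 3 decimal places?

Profile (r,z), 3 vertices: (8,8) (20,3.5) (18.5,32)
edge 0: (8,8)→(20,3.5)  cross = 8·3.5 − 20·8 = -132.0000; (r_i+r_j)·cross = 28·-132.0000 = -3696.0000
edge 1: (20,3.5)→(18.5,32)  cross = 20·32 − 18.5·3.5 = 575.2500; (r_i+r_j)·cross = 38.5·575.2500 = 22147.1250
edge 2: (18.5,32)→(8,8)  cross = 18.5·8 − 8·32 = -108.0000; (r_i+r_j)·cross = 26.5·-108.0000 = -2862.0000
Σcross = 335.2500 → A = |Σcross|/2 = 167.6250 mm²
Σ(r_i+r_j)·cross = 15589.1250 → first moment M = |Σ|/6 = 2598.1875
R_c = M/A = 2598.1875/167.6250 = 15.5000 mm
θ = 139° = 2.426008 rad
V = θ·R_c·A = 2.426008·15.5000·167.6250 = 6303.223 mm³

Volume = 6303.223 mm³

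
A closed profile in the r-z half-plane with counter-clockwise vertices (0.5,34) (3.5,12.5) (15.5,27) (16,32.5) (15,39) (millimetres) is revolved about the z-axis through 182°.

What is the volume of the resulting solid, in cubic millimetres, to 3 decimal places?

Volume = 6224.681 mm³

Profile (r,z), 5 vertices: (0.5,34) (3.5,12.5) (15.5,27) (16,32.5) (15,39)
edge 0: (0.5,34)→(3.5,12.5)  cross = 0.5·12.5 − 3.5·34 = -112.7500; (r_i+r_j)·cross = 4·-112.7500 = -451.0000
edge 1: (3.5,12.5)→(15.5,27)  cross = 3.5·27 − 15.5·12.5 = -99.2500; (r_i+r_j)·cross = 19·-99.2500 = -1885.7500
edge 2: (15.5,27)→(16,32.5)  cross = 15.5·32.5 − 16·27 = 71.7500; (r_i+r_j)·cross = 31.5·71.7500 = 2260.1250
edge 3: (16,32.5)→(15,39)  cross = 16·39 − 15·32.5 = 136.5000; (r_i+r_j)·cross = 31·136.5000 = 4231.5000
edge 4: (15,39)→(0.5,34)  cross = 15·34 − 0.5·39 = 490.5000; (r_i+r_j)·cross = 15.5·490.5000 = 7602.7500
Σcross = 486.7500 → A = |Σcross|/2 = 243.3750 mm²
Σ(r_i+r_j)·cross = 11757.6250 → first moment M = |Σ|/6 = 1959.6042
R_c = M/A = 1959.6042/243.3750 = 8.0518 mm
θ = 182° = 3.176499 rad
V = θ·R_c·A = 3.176499·8.0518·243.3750 = 6224.681 mm³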